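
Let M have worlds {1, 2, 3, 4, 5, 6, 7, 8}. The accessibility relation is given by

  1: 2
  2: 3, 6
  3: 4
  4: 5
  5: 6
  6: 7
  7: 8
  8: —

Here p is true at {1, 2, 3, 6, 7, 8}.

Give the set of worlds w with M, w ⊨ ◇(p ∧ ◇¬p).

1: successors {2}; p ∧ ◇¬p there: 2:F. ✗
2: successors {3, 6}; p ∧ ◇¬p there: 3:T, 6:F. ✓
3: successors {4}; p ∧ ◇¬p there: 4:F. ✗
4: successors {5}; p ∧ ◇¬p there: 5:F. ✗
5: successors {6}; p ∧ ◇¬p there: 6:F. ✗
6: successors {7}; p ∧ ◇¬p there: 7:F. ✗
7: successors {8}; p ∧ ◇¬p there: 8:F. ✗
8: no successors, so ◇(p ∧ ◇¬p) fails. ✗

{2}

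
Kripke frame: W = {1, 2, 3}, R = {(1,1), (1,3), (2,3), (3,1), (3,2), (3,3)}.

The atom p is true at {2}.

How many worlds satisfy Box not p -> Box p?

1: Box not p is T, Box p is F. ✗
2: Box not p is T, Box p is F. ✗
3: Box not p is F, Box p is F. ✓
Satisfying worlds: {3}.

1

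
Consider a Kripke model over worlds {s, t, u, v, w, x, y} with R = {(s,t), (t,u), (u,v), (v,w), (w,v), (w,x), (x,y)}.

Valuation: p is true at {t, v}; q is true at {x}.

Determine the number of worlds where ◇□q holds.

s: successors {t}; □q there: t:F. ✗
t: successors {u}; □q there: u:F. ✗
u: successors {v}; □q there: v:F. ✗
v: successors {w}; □q there: w:F. ✗
w: successors {v, x}; □q there: v:F, x:F. ✗
x: successors {y}; □q there: y:T. ✓
y: no successors, so ◇□q fails. ✗
Satisfying worlds: {x}.

1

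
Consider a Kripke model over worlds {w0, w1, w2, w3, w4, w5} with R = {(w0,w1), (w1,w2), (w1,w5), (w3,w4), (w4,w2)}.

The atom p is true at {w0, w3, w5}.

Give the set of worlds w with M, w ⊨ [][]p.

{w1, w2, w4, w5}

w0: successors {w1}; []p there: w1:F. ✗
w1: successors {w2, w5}; []p there: w2:T, w5:T. ✓
w2: no successors, so [][]p holds vacuously. ✓
w3: successors {w4}; []p there: w4:F. ✗
w4: successors {w2}; []p there: w2:T. ✓
w5: no successors, so [][]p holds vacuously. ✓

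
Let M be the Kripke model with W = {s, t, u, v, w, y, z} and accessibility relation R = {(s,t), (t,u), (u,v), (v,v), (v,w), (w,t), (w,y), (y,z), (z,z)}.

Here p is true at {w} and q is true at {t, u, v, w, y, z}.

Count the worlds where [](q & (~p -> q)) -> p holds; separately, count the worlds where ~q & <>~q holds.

1 and 0

For [](q & (~p -> q)) -> p:
s: [](q & (~p -> q)) is T, p is F. ✗
t: [](q & (~p -> q)) is T, p is F. ✗
u: [](q & (~p -> q)) is T, p is F. ✗
v: [](q & (~p -> q)) is T, p is F. ✗
w: [](q & (~p -> q)) is T, p is T. ✓
y: [](q & (~p -> q)) is T, p is F. ✗
z: [](q & (~p -> q)) is T, p is F. ✗
— 1 world.
For ~q & <>~q:
s: ~q is T, <>~q is F. ✗
t: ~q is F, <>~q is F. ✗
u: ~q is F, <>~q is F. ✗
v: ~q is F, <>~q is F. ✗
w: ~q is F, <>~q is F. ✗
y: ~q is F, <>~q is F. ✗
z: ~q is F, <>~q is F. ✗
— 0 worlds.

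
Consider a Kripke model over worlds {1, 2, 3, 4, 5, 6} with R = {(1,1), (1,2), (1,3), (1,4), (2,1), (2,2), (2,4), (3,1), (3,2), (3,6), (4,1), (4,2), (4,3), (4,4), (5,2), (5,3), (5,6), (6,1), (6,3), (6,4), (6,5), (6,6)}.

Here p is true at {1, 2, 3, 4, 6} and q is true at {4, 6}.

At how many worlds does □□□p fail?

5

1: successors {1, 2, 3, 4}; □□p there: 1:T, 2:T, 3:F, 4:T. ✗
2: successors {1, 2, 4}; □□p there: 1:T, 2:T, 4:T. ✓
3: successors {1, 2, 6}; □□p there: 1:T, 2:T, 6:F. ✗
4: successors {1, 2, 3, 4}; □□p there: 1:T, 2:T, 3:F, 4:T. ✗
5: successors {2, 3, 6}; □□p there: 2:T, 3:F, 6:F. ✗
6: successors {1, 3, 4, 5, 6}; □□p there: 1:T, 3:F, 4:T, 5:F, 6:F. ✗
Satisfying worlds: {2}.
So □□□p fails at the other 5 worlds.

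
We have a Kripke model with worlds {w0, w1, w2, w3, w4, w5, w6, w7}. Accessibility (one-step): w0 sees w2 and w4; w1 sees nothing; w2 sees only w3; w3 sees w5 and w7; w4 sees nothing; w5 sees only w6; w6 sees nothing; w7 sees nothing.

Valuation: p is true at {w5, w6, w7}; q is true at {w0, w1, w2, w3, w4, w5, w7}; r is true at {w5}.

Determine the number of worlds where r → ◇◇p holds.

w0: r is F, ◇◇p is F. ✓
w1: r is F, ◇◇p is F. ✓
w2: r is F, ◇◇p is T. ✓
w3: r is F, ◇◇p is T. ✓
w4: r is F, ◇◇p is F. ✓
w5: r is T, ◇◇p is F. ✗
w6: r is F, ◇◇p is F. ✓
w7: r is F, ◇◇p is F. ✓
Satisfying worlds: {w0, w1, w2, w3, w4, w6, w7}.

7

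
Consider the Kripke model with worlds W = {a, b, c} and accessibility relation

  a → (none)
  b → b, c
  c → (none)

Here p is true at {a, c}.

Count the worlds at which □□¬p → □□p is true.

a: □□¬p is T, □□p is T. ✓
b: □□¬p is F, □□p is F. ✓
c: □□¬p is T, □□p is T. ✓
Satisfying worlds: {a, b, c}.

3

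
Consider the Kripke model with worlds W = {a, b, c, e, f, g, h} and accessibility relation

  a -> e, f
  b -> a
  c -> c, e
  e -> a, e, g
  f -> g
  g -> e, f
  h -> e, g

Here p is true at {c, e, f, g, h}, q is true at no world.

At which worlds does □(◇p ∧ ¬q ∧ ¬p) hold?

{b}

a: successors {e, f}; ◇p ∧ ¬q ∧ ¬p there: e:F, f:F. ✗
b: successors {a}; ◇p ∧ ¬q ∧ ¬p there: a:T. ✓
c: successors {c, e}; ◇p ∧ ¬q ∧ ¬p there: c:F, e:F. ✗
e: successors {a, e, g}; ◇p ∧ ¬q ∧ ¬p there: a:T, e:F, g:F. ✗
f: successors {g}; ◇p ∧ ¬q ∧ ¬p there: g:F. ✗
g: successors {e, f}; ◇p ∧ ¬q ∧ ¬p there: e:F, f:F. ✗
h: successors {e, g}; ◇p ∧ ¬q ∧ ¬p there: e:F, g:F. ✗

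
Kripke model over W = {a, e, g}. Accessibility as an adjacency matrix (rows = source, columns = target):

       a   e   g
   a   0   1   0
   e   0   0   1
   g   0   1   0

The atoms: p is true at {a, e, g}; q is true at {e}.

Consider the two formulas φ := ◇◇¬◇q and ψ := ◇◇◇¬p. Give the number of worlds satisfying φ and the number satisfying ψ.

For ◇◇¬◇q:
a: successors {e}; ◇¬◇q there: e:F. ✗
e: successors {g}; ◇¬◇q there: g:T. ✓
g: successors {e}; ◇¬◇q there: e:F. ✗
— 1 world.
For ◇◇◇¬p:
a: successors {e}; ◇◇¬p there: e:F. ✗
e: successors {g}; ◇◇¬p there: g:F. ✗
g: successors {e}; ◇◇¬p there: e:F. ✗
— 0 worlds.

1 and 0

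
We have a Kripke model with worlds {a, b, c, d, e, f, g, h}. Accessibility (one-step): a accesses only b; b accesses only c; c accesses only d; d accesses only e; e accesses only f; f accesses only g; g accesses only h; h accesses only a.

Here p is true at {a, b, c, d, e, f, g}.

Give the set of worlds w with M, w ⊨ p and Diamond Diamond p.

{a, b, c, d, e, g}

a: p is T, Diamond Diamond p is T. ✓
b: p is T, Diamond Diamond p is T. ✓
c: p is T, Diamond Diamond p is T. ✓
d: p is T, Diamond Diamond p is T. ✓
e: p is T, Diamond Diamond p is T. ✓
f: p is T, Diamond Diamond p is F. ✗
g: p is T, Diamond Diamond p is T. ✓
h: p is F, Diamond Diamond p is T. ✗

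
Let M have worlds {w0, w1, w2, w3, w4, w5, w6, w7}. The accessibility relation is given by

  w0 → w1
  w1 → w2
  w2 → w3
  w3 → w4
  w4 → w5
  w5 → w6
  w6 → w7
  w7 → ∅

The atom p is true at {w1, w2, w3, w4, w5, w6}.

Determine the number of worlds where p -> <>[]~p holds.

w0: p is F, <>[]~p is F. ✓
w1: p is T, <>[]~p is F. ✗
w2: p is T, <>[]~p is F. ✗
w3: p is T, <>[]~p is F. ✗
w4: p is T, <>[]~p is F. ✗
w5: p is T, <>[]~p is T. ✓
w6: p is T, <>[]~p is T. ✓
w7: p is F, <>[]~p is F. ✓
Satisfying worlds: {w0, w5, w6, w7}.

4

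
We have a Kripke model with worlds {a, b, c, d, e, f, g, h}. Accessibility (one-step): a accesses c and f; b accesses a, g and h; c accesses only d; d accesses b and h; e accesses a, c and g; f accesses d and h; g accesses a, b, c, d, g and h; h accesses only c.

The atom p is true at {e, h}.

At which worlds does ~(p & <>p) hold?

{a, b, c, d, e, f, g, h}

a: p & <>p is F. ✓
b: p & <>p is F. ✓
c: p & <>p is F. ✓
d: p & <>p is F. ✓
e: p & <>p is F. ✓
f: p & <>p is F. ✓
g: p & <>p is F. ✓
h: p & <>p is F. ✓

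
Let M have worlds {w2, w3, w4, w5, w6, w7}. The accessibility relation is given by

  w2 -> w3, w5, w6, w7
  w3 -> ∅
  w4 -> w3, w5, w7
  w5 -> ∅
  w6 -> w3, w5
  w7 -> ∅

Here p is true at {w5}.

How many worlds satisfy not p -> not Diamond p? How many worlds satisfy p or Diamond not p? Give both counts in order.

For not p -> not Diamond p:
w2: not p is T, not Diamond p is F. ✗
w3: not p is T, not Diamond p is T. ✓
w4: not p is T, not Diamond p is F. ✗
w5: not p is F, not Diamond p is T. ✓
w6: not p is T, not Diamond p is F. ✗
w7: not p is T, not Diamond p is T. ✓
— 3 worlds.
For p or Diamond not p:
w2: p is F, Diamond not p is T. ✓
w3: p is F, Diamond not p is F. ✗
w4: p is F, Diamond not p is T. ✓
w5: p is T, Diamond not p is F. ✓
w6: p is F, Diamond not p is T. ✓
w7: p is F, Diamond not p is F. ✗
— 4 worlds.

3 and 4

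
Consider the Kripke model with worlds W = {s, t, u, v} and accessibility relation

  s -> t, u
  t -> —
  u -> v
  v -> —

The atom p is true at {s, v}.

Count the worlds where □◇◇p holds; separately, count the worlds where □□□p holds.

For □◇◇p:
s: successors {t, u}; ◇◇p there: t:F, u:F. ✗
t: no successors, so □◇◇p holds vacuously. ✓
u: successors {v}; ◇◇p there: v:F. ✗
v: no successors, so □◇◇p holds vacuously. ✓
— 2 worlds.
For □□□p:
s: successors {t, u}; □□p there: t:T, u:T. ✓
t: no successors, so □□□p holds vacuously. ✓
u: successors {v}; □□p there: v:T. ✓
v: no successors, so □□□p holds vacuously. ✓
— 4 worlds.

2 and 4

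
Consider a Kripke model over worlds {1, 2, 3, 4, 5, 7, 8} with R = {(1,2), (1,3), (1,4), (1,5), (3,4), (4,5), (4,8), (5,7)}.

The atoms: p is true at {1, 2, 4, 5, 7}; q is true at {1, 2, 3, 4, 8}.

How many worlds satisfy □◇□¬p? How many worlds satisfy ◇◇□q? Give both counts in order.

For □◇□¬p:
1: successors {2, 3, 4, 5}; ◇□¬p there: 2:F, 3:F, 4:T, 5:T. ✗
2: no successors, so □◇□¬p holds vacuously. ✓
3: successors {4}; ◇□¬p there: 4:T. ✓
4: successors {5, 8}; ◇□¬p there: 5:T, 8:F. ✗
5: successors {7}; ◇□¬p there: 7:F. ✗
7: no successors, so □◇□¬p holds vacuously. ✓
8: no successors, so □◇□¬p holds vacuously. ✓
— 4 worlds.
For ◇◇□q:
1: successors {2, 3, 4, 5}; ◇□q there: 2:F, 3:F, 4:T, 5:T. ✓
2: no successors, so ◇◇□q fails. ✗
3: successors {4}; ◇□q there: 4:T. ✓
4: successors {5, 8}; ◇□q there: 5:T, 8:F. ✓
5: successors {7}; ◇□q there: 7:F. ✗
7: no successors, so ◇◇□q fails. ✗
8: no successors, so ◇◇□q fails. ✗
— 3 worlds.

4 and 3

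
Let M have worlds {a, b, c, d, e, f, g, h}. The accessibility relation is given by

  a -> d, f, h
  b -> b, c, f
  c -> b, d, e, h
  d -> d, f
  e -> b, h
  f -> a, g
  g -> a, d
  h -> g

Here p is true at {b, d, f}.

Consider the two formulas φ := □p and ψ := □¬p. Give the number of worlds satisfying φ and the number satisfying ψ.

1 and 2

For □p:
a: successors {d, f, h}; p there: d:T, f:T, h:F. ✗
b: successors {b, c, f}; p there: b:T, c:F, f:T. ✗
c: successors {b, d, e, h}; p there: b:T, d:T, e:F, h:F. ✗
d: successors {d, f}; p there: d:T, f:T. ✓
e: successors {b, h}; p there: b:T, h:F. ✗
f: successors {a, g}; p there: a:F, g:F. ✗
g: successors {a, d}; p there: a:F, d:T. ✗
h: successors {g}; p there: g:F. ✗
— 1 world.
For □¬p:
a: successors {d, f, h}; ¬p there: d:F, f:F, h:T. ✗
b: successors {b, c, f}; ¬p there: b:F, c:T, f:F. ✗
c: successors {b, d, e, h}; ¬p there: b:F, d:F, e:T, h:T. ✗
d: successors {d, f}; ¬p there: d:F, f:F. ✗
e: successors {b, h}; ¬p there: b:F, h:T. ✗
f: successors {a, g}; ¬p there: a:T, g:T. ✓
g: successors {a, d}; ¬p there: a:T, d:F. ✗
h: successors {g}; ¬p there: g:T. ✓
— 2 worlds.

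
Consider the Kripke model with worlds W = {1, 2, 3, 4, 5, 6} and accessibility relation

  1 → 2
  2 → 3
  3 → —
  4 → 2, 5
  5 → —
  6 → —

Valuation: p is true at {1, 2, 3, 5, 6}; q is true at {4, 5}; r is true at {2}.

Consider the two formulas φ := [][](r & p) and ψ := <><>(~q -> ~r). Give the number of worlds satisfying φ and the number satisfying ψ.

4 and 2

For [][](r & p):
1: successors {2}; [](r & p) there: 2:F. ✗
2: successors {3}; [](r & p) there: 3:T. ✓
3: no successors, so [][](r & p) holds vacuously. ✓
4: successors {2, 5}; [](r & p) there: 2:F, 5:T. ✗
5: no successors, so [][](r & p) holds vacuously. ✓
6: no successors, so [][](r & p) holds vacuously. ✓
— 4 worlds.
For <><>(~q -> ~r):
1: successors {2}; <>(~q -> ~r) there: 2:T. ✓
2: successors {3}; <>(~q -> ~r) there: 3:F. ✗
3: no successors, so <><>(~q -> ~r) fails. ✗
4: successors {2, 5}; <>(~q -> ~r) there: 2:T, 5:F. ✓
5: no successors, so <><>(~q -> ~r) fails. ✗
6: no successors, so <><>(~q -> ~r) fails. ✗
— 2 worlds.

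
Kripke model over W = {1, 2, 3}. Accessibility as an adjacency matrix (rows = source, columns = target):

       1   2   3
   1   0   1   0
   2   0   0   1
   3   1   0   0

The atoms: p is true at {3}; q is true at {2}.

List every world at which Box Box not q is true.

1: successors {2}; Box not q there: 2:T. ✓
2: successors {3}; Box not q there: 3:T. ✓
3: successors {1}; Box not q there: 1:F. ✗

{1, 2}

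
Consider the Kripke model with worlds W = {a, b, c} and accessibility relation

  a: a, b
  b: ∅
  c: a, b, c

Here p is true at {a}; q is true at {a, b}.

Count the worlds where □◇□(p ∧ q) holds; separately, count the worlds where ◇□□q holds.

For □◇□(p ∧ q):
a: successors {a, b}; ◇□(p ∧ q) there: a:T, b:F. ✗
b: no successors, so □◇□(p ∧ q) holds vacuously. ✓
c: successors {a, b, c}; ◇□(p ∧ q) there: a:T, b:F, c:T. ✗
— 1 world.
For ◇□□q:
a: successors {a, b}; □□q there: a:T, b:T. ✓
b: no successors, so ◇□□q fails. ✗
c: successors {a, b, c}; □□q there: a:T, b:T, c:F. ✓
— 2 worlds.

1 and 2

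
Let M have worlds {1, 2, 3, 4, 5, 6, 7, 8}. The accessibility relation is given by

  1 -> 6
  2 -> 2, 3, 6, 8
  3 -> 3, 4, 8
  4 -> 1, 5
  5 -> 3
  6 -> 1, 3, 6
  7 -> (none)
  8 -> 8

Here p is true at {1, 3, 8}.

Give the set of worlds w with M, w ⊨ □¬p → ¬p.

1: □¬p is T, ¬p is F. ✗
2: □¬p is F, ¬p is T. ✓
3: □¬p is F, ¬p is F. ✓
4: □¬p is F, ¬p is T. ✓
5: □¬p is F, ¬p is T. ✓
6: □¬p is F, ¬p is T. ✓
7: □¬p is T, ¬p is T. ✓
8: □¬p is F, ¬p is F. ✓

{2, 3, 4, 5, 6, 7, 8}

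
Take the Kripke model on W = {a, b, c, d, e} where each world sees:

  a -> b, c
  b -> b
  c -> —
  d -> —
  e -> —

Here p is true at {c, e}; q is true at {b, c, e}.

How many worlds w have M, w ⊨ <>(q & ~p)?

a: successors {b, c}; q & ~p there: b:T, c:F. ✓
b: successors {b}; q & ~p there: b:T. ✓
c: no successors, so <>(q & ~p) fails. ✗
d: no successors, so <>(q & ~p) fails. ✗
e: no successors, so <>(q & ~p) fails. ✗
Satisfying worlds: {a, b}.

2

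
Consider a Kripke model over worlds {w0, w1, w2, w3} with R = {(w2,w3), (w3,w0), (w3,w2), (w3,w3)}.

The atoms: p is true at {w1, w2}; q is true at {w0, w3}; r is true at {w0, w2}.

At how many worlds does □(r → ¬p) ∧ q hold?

1

w0: □(r → ¬p) is T, q is T. ✓
w1: □(r → ¬p) is T, q is F. ✗
w2: □(r → ¬p) is T, q is F. ✗
w3: □(r → ¬p) is F, q is T. ✗
Satisfying worlds: {w0}.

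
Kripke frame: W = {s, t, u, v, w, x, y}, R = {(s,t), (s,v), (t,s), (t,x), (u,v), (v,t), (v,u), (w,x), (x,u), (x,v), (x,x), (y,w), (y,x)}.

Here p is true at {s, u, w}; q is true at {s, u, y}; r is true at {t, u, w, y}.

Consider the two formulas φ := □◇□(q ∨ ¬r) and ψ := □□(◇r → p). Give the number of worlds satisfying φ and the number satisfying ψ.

For □◇□(q ∨ ¬r):
s: successors {t, v}; ◇□(q ∨ ¬r) there: t:T, v:T. ✓
t: successors {s, x}; ◇□(q ∨ ¬r) there: s:T, x:T. ✓
u: successors {v}; ◇□(q ∨ ¬r) there: v:T. ✓
v: successors {t, u}; ◇□(q ∨ ¬r) there: t:T, u:F. ✗
w: successors {x}; ◇□(q ∨ ¬r) there: x:T. ✓
x: successors {u, v, x}; ◇□(q ∨ ¬r) there: u:F, v:T, x:T. ✗
y: successors {w, x}; ◇□(q ∨ ¬r) there: w:T, x:T. ✓
— 5 worlds.
For □□(◇r → p):
s: successors {t, v}; □(◇r → p) there: t:F, v:T. ✗
t: successors {s, x}; □(◇r → p) there: s:F, x:F. ✗
u: successors {v}; □(◇r → p) there: v:T. ✓
v: successors {t, u}; □(◇r → p) there: t:F, u:F. ✗
w: successors {x}; □(◇r → p) there: x:F. ✗
x: successors {u, v, x}; □(◇r → p) there: u:F, v:T, x:F. ✗
y: successors {w, x}; □(◇r → p) there: w:F, x:F. ✗
— 1 world.

5 and 1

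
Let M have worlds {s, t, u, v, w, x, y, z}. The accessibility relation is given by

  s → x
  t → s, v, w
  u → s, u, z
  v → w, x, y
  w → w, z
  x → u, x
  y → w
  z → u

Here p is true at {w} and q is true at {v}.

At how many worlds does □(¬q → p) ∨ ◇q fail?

s: □(¬q → p) is F, ◇q is F. ✗
t: □(¬q → p) is F, ◇q is T. ✓
u: □(¬q → p) is F, ◇q is F. ✗
v: □(¬q → p) is F, ◇q is F. ✗
w: □(¬q → p) is F, ◇q is F. ✗
x: □(¬q → p) is F, ◇q is F. ✗
y: □(¬q → p) is T, ◇q is F. ✓
z: □(¬q → p) is F, ◇q is F. ✗
Satisfying worlds: {t, y}.
So □(¬q → p) ∨ ◇q fails at the other 6 worlds.

6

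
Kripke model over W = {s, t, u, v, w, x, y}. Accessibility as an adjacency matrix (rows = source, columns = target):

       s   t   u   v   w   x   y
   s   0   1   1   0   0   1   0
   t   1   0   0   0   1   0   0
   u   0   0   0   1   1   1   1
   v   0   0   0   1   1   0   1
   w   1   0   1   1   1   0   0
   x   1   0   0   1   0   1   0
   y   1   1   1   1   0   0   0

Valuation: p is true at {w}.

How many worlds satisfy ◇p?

4

s: successors {t, u, x}; p there: t:F, u:F, x:F. ✗
t: successors {s, w}; p there: s:F, w:T. ✓
u: successors {v, w, x, y}; p there: v:F, w:T, x:F, y:F. ✓
v: successors {v, w, y}; p there: v:F, w:T, y:F. ✓
w: successors {s, u, v, w}; p there: s:F, u:F, v:F, w:T. ✓
x: successors {s, v, x}; p there: s:F, v:F, x:F. ✗
y: successors {s, t, u, v}; p there: s:F, t:F, u:F, v:F. ✗
Satisfying worlds: {t, u, v, w}.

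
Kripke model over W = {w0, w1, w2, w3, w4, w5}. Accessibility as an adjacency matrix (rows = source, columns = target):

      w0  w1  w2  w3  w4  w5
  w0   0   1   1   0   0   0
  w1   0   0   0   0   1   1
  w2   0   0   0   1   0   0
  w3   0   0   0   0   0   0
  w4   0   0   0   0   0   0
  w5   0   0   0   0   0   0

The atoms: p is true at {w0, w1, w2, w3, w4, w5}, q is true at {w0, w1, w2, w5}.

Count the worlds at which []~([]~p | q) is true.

3

w0: successors {w1, w2}; ~([]~p | q) there: w1:F, w2:F. ✗
w1: successors {w4, w5}; ~([]~p | q) there: w4:F, w5:F. ✗
w2: successors {w3}; ~([]~p | q) there: w3:F. ✗
w3: no successors, so []~([]~p | q) holds vacuously. ✓
w4: no successors, so []~([]~p | q) holds vacuously. ✓
w5: no successors, so []~([]~p | q) holds vacuously. ✓
Satisfying worlds: {w3, w4, w5}.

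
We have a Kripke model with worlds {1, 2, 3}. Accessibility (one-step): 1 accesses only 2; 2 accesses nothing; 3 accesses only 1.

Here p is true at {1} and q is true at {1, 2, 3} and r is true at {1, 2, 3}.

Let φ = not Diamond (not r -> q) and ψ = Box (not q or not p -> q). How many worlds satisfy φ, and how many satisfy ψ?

For not Diamond (not r -> q):
1: Diamond (not r -> q) is T. ✗
2: Diamond (not r -> q) is F. ✓
3: Diamond (not r -> q) is T. ✗
— 1 world.
For Box (not q or not p -> q):
1: successors {2}; not q or not p -> q there: 2:T. ✓
2: no successors, so Box (not q or not p -> q) holds vacuously. ✓
3: successors {1}; not q or not p -> q there: 1:T. ✓
— 3 worlds.

1 and 3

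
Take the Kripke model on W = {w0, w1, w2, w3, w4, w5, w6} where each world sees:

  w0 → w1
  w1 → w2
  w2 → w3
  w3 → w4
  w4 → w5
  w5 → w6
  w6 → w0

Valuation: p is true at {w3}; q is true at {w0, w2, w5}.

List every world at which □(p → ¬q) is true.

w0: successors {w1}; p → ¬q there: w1:T. ✓
w1: successors {w2}; p → ¬q there: w2:T. ✓
w2: successors {w3}; p → ¬q there: w3:T. ✓
w3: successors {w4}; p → ¬q there: w4:T. ✓
w4: successors {w5}; p → ¬q there: w5:T. ✓
w5: successors {w6}; p → ¬q there: w6:T. ✓
w6: successors {w0}; p → ¬q there: w0:T. ✓

{w0, w1, w2, w3, w4, w5, w6}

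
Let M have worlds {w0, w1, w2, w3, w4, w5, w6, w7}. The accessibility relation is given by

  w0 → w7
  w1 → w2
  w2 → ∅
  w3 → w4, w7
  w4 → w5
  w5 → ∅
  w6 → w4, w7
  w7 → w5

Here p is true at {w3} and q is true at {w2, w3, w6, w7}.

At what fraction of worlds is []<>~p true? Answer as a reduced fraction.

5/8

w0: successors {w7}; <>~p there: w7:T. ✓
w1: successors {w2}; <>~p there: w2:F. ✗
w2: no successors, so []<>~p holds vacuously. ✓
w3: successors {w4, w7}; <>~p there: w4:T, w7:T. ✓
w4: successors {w5}; <>~p there: w5:F. ✗
w5: no successors, so []<>~p holds vacuously. ✓
w6: successors {w4, w7}; <>~p there: w4:T, w7:T. ✓
w7: successors {w5}; <>~p there: w5:F. ✗
That's 5 of 8 worlds, so 5/8.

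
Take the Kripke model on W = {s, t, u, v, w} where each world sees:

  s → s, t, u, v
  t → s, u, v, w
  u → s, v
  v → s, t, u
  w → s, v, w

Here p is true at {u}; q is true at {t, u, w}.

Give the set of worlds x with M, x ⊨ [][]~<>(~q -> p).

s: successors {s, t, u, v}; []~<>(~q -> p) there: s:F, t:F, u:F, v:F. ✗
t: successors {s, u, v, w}; []~<>(~q -> p) there: s:F, u:F, v:F, w:F. ✗
u: successors {s, v}; []~<>(~q -> p) there: s:F, v:F. ✗
v: successors {s, t, u}; []~<>(~q -> p) there: s:F, t:F, u:F. ✗
w: successors {s, v, w}; []~<>(~q -> p) there: s:F, v:F, w:F. ✗

∅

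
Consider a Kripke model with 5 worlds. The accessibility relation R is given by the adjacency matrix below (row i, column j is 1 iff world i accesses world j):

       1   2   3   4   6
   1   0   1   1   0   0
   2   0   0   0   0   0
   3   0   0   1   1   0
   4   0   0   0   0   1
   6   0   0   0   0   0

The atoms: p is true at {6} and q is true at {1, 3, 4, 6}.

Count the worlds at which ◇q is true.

1: successors {2, 3}; q there: 2:F, 3:T. ✓
2: no successors, so ◇q fails. ✗
3: successors {3, 4}; q there: 3:T, 4:T. ✓
4: successors {6}; q there: 6:T. ✓
6: no successors, so ◇q fails. ✗
Satisfying worlds: {1, 3, 4}.

3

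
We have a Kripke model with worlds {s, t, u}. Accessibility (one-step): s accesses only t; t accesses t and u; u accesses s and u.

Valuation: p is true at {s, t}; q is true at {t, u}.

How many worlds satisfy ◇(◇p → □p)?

1

s: successors {t}; ◇p → □p there: t:F. ✗
t: successors {t, u}; ◇p → □p there: t:F, u:F. ✗
u: successors {s, u}; ◇p → □p there: s:T, u:F. ✓
Satisfying worlds: {u}.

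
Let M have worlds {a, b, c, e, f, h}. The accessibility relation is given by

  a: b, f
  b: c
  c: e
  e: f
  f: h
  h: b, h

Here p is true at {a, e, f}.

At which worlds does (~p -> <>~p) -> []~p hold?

{b, c, f, h}

a: ~p -> <>~p is T, []~p is F. ✗
b: ~p -> <>~p is T, []~p is T. ✓
c: ~p -> <>~p is F, []~p is F. ✓
e: ~p -> <>~p is T, []~p is F. ✗
f: ~p -> <>~p is T, []~p is T. ✓
h: ~p -> <>~p is T, []~p is T. ✓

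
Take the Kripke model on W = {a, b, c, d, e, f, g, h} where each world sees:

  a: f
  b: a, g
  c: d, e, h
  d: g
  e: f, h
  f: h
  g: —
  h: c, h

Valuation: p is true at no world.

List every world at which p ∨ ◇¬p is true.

a: p is F, ◇¬p is T. ✓
b: p is F, ◇¬p is T. ✓
c: p is F, ◇¬p is T. ✓
d: p is F, ◇¬p is T. ✓
e: p is F, ◇¬p is T. ✓
f: p is F, ◇¬p is T. ✓
g: p is F, ◇¬p is F. ✗
h: p is F, ◇¬p is T. ✓

{a, b, c, d, e, f, h}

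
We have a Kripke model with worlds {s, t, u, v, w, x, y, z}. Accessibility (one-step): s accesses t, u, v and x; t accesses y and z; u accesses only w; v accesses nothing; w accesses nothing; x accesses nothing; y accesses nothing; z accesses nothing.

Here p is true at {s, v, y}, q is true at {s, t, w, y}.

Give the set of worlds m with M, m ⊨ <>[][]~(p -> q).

s: successors {t, u, v, x}; [][]~(p -> q) there: t:T, u:T, v:T, x:T. ✓
t: successors {y, z}; [][]~(p -> q) there: y:T, z:T. ✓
u: successors {w}; [][]~(p -> q) there: w:T. ✓
v: no successors, so <>[][]~(p -> q) fails. ✗
w: no successors, so <>[][]~(p -> q) fails. ✗
x: no successors, so <>[][]~(p -> q) fails. ✗
y: no successors, so <>[][]~(p -> q) fails. ✗
z: no successors, so <>[][]~(p -> q) fails. ✗

{s, t, u}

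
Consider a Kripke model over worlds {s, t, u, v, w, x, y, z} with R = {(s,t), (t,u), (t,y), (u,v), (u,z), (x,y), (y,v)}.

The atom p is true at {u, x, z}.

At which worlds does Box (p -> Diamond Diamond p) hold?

s: successors {t}; p -> Diamond Diamond p there: t:T. ✓
t: successors {u, y}; p -> Diamond Diamond p there: u:F, y:T. ✗
u: successors {v, z}; p -> Diamond Diamond p there: v:T, z:F. ✗
v: no successors, so Box (p -> Diamond Diamond p) holds vacuously. ✓
w: no successors, so Box (p -> Diamond Diamond p) holds vacuously. ✓
x: successors {y}; p -> Diamond Diamond p there: y:T. ✓
y: successors {v}; p -> Diamond Diamond p there: v:T. ✓
z: no successors, so Box (p -> Diamond Diamond p) holds vacuously. ✓

{s, v, w, x, y, z}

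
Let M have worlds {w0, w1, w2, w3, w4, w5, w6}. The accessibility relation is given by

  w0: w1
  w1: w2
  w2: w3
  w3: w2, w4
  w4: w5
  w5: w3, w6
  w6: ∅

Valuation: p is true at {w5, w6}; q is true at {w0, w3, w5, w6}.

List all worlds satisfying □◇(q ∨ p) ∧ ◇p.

w0: □◇(q ∨ p) is F, ◇p is F. ✗
w1: □◇(q ∨ p) is T, ◇p is F. ✗
w2: □◇(q ∨ p) is F, ◇p is F. ✗
w3: □◇(q ∨ p) is T, ◇p is F. ✗
w4: □◇(q ∨ p) is T, ◇p is T. ✓
w5: □◇(q ∨ p) is F, ◇p is T. ✗
w6: □◇(q ∨ p) is T, ◇p is F. ✗

{w4}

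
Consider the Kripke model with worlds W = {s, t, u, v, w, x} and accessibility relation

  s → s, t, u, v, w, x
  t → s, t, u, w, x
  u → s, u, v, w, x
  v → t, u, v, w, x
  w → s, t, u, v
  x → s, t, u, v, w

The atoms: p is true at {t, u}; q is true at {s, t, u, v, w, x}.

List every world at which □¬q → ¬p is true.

s: □¬q is F, ¬p is T. ✓
t: □¬q is F, ¬p is F. ✓
u: □¬q is F, ¬p is F. ✓
v: □¬q is F, ¬p is T. ✓
w: □¬q is F, ¬p is T. ✓
x: □¬q is F, ¬p is T. ✓

{s, t, u, v, w, x}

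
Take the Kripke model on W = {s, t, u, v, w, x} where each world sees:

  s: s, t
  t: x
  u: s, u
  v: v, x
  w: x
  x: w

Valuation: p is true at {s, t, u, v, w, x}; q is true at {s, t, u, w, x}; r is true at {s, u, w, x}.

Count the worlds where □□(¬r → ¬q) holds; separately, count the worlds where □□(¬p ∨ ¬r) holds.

For □□(¬r → ¬q):
s: successors {s, t}; □(¬r → ¬q) there: s:F, t:T. ✗
t: successors {x}; □(¬r → ¬q) there: x:T. ✓
u: successors {s, u}; □(¬r → ¬q) there: s:F, u:T. ✗
v: successors {v, x}; □(¬r → ¬q) there: v:T, x:T. ✓
w: successors {x}; □(¬r → ¬q) there: x:T. ✓
x: successors {w}; □(¬r → ¬q) there: w:T. ✓
— 4 worlds.
For □□(¬p ∨ ¬r):
s: successors {s, t}; □(¬p ∨ ¬r) there: s:F, t:F. ✗
t: successors {x}; □(¬p ∨ ¬r) there: x:F. ✗
u: successors {s, u}; □(¬p ∨ ¬r) there: s:F, u:F. ✗
v: successors {v, x}; □(¬p ∨ ¬r) there: v:F, x:F. ✗
w: successors {x}; □(¬p ∨ ¬r) there: x:F. ✗
x: successors {w}; □(¬p ∨ ¬r) there: w:F. ✗
— 0 worlds.

4 and 0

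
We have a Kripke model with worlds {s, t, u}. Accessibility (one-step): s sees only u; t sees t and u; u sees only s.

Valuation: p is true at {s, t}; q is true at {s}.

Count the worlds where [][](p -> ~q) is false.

2

s: successors {u}; [](p -> ~q) there: u:F. ✗
t: successors {t, u}; [](p -> ~q) there: t:T, u:F. ✗
u: successors {s}; [](p -> ~q) there: s:T. ✓
Satisfying worlds: {u}.
So [][](p -> ~q) fails at the other 2 worlds.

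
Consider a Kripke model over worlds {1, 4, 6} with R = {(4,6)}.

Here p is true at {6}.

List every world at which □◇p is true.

1: no successors, so □◇p holds vacuously. ✓
4: successors {6}; ◇p there: 6:F. ✗
6: no successors, so □◇p holds vacuously. ✓

{1, 6}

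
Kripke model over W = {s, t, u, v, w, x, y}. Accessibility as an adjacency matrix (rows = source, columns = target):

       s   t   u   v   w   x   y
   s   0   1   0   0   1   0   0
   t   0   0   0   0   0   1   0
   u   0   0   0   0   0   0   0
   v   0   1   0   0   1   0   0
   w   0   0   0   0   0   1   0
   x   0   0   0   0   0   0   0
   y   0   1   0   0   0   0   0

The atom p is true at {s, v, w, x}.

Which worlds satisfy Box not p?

s: successors {t, w}; not p there: t:T, w:F. ✗
t: successors {x}; not p there: x:F. ✗
u: no successors, so Box not p holds vacuously. ✓
v: successors {t, w}; not p there: t:T, w:F. ✗
w: successors {x}; not p there: x:F. ✗
x: no successors, so Box not p holds vacuously. ✓
y: successors {t}; not p there: t:T. ✓

{u, x, y}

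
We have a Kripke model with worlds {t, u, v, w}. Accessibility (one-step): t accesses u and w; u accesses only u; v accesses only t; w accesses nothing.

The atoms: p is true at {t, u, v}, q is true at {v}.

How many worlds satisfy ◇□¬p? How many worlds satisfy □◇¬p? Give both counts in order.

1 and 2

For ◇□¬p:
t: successors {u, w}; □¬p there: u:F, w:T. ✓
u: successors {u}; □¬p there: u:F. ✗
v: successors {t}; □¬p there: t:F. ✗
w: no successors, so ◇□¬p fails. ✗
— 1 world.
For □◇¬p:
t: successors {u, w}; ◇¬p there: u:F, w:F. ✗
u: successors {u}; ◇¬p there: u:F. ✗
v: successors {t}; ◇¬p there: t:T. ✓
w: no successors, so □◇¬p holds vacuously. ✓
— 2 worlds.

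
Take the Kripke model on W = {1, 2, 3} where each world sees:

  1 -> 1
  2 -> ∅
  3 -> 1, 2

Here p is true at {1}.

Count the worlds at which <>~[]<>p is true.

1: successors {1}; ~[]<>p there: 1:F. ✗
2: no successors, so <>~[]<>p fails. ✗
3: successors {1, 2}; ~[]<>p there: 1:F, 2:F. ✗
Satisfying worlds: ∅.

0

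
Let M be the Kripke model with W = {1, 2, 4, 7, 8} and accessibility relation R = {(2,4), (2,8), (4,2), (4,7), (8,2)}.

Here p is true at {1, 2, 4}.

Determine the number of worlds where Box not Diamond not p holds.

1: no successors, so Box not Diamond not p holds vacuously. ✓
2: successors {4, 8}; not Diamond not p there: 4:F, 8:T. ✗
4: successors {2, 7}; not Diamond not p there: 2:F, 7:T. ✗
7: no successors, so Box not Diamond not p holds vacuously. ✓
8: successors {2}; not Diamond not p there: 2:F. ✗
Satisfying worlds: {1, 7}.

2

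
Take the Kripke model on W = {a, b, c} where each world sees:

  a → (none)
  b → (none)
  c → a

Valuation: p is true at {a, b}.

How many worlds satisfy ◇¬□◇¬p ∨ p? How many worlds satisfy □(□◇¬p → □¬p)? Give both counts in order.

For ◇¬□◇¬p ∨ p:
a: ◇¬□◇¬p is F, p is T. ✓
b: ◇¬□◇¬p is F, p is T. ✓
c: ◇¬□◇¬p is F, p is F. ✗
— 2 worlds.
For □(□◇¬p → □¬p):
a: no successors, so □(□◇¬p → □¬p) holds vacuously. ✓
b: no successors, so □(□◇¬p → □¬p) holds vacuously. ✓
c: successors {a}; □◇¬p → □¬p there: a:T. ✓
— 3 worlds.

2 and 3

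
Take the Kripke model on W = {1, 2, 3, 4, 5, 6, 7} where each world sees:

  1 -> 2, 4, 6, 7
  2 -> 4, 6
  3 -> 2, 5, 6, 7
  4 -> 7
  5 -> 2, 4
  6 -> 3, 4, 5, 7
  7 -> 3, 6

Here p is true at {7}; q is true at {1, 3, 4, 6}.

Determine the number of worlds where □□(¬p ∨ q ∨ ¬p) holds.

1

1: successors {2, 4, 6, 7}; □(¬p ∨ q ∨ ¬p) there: 2:T, 4:F, 6:F, 7:T. ✗
2: successors {4, 6}; □(¬p ∨ q ∨ ¬p) there: 4:F, 6:F. ✗
3: successors {2, 5, 6, 7}; □(¬p ∨ q ∨ ¬p) there: 2:T, 5:T, 6:F, 7:T. ✗
4: successors {7}; □(¬p ∨ q ∨ ¬p) there: 7:T. ✓
5: successors {2, 4}; □(¬p ∨ q ∨ ¬p) there: 2:T, 4:F. ✗
6: successors {3, 4, 5, 7}; □(¬p ∨ q ∨ ¬p) there: 3:F, 4:F, 5:T, 7:T. ✗
7: successors {3, 6}; □(¬p ∨ q ∨ ¬p) there: 3:F, 6:F. ✗
Satisfying worlds: {4}.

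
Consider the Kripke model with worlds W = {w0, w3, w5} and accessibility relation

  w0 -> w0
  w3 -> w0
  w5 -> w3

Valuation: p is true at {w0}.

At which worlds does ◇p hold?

{w0, w3}

w0: successors {w0}; p there: w0:T. ✓
w3: successors {w0}; p there: w0:T. ✓
w5: successors {w3}; p there: w3:F. ✗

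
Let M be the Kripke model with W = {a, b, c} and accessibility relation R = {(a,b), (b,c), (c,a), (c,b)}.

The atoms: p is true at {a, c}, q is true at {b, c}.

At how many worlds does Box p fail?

2

a: successors {b}; p there: b:F. ✗
b: successors {c}; p there: c:T. ✓
c: successors {a, b}; p there: a:T, b:F. ✗
Satisfying worlds: {b}.
So Box p fails at the other 2 worlds.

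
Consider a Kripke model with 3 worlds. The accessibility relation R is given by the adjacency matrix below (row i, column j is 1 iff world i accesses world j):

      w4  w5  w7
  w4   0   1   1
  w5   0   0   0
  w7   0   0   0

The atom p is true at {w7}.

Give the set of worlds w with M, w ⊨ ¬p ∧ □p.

{w5}

w4: ¬p is T, □p is F. ✗
w5: ¬p is T, □p is T. ✓
w7: ¬p is F, □p is T. ✗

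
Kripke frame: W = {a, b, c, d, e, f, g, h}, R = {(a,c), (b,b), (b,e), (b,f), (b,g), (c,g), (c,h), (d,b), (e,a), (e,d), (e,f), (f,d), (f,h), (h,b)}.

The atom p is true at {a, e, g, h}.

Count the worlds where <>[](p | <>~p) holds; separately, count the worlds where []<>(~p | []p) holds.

For <>[](p | <>~p):
a: successors {c}; [](p | <>~p) there: c:T. ✓
b: successors {b, e, f, g}; [](p | <>~p) there: b:T, e:T, f:T, g:T. ✓
c: successors {g, h}; [](p | <>~p) there: g:T, h:T. ✓
d: successors {b}; [](p | <>~p) there: b:T. ✓
e: successors {a, d, f}; [](p | <>~p) there: a:F, d:T, f:T. ✓
f: successors {d, h}; [](p | <>~p) there: d:T, h:T. ✓
g: no successors, so <>[](p | <>~p) fails. ✗
h: successors {b}; [](p | <>~p) there: b:T. ✓
— 7 worlds.
For []<>(~p | []p):
a: successors {c}; <>(~p | []p) there: c:T. ✓
b: successors {b, e, f, g}; <>(~p | []p) there: b:T, e:T, f:T, g:F. ✗
c: successors {g, h}; <>(~p | []p) there: g:F, h:T. ✗
d: successors {b}; <>(~p | []p) there: b:T. ✓
e: successors {a, d, f}; <>(~p | []p) there: a:T, d:T, f:T. ✓
f: successors {d, h}; <>(~p | []p) there: d:T, h:T. ✓
g: no successors, so []<>(~p | []p) holds vacuously. ✓
h: successors {b}; <>(~p | []p) there: b:T. ✓
— 6 worlds.

7 and 6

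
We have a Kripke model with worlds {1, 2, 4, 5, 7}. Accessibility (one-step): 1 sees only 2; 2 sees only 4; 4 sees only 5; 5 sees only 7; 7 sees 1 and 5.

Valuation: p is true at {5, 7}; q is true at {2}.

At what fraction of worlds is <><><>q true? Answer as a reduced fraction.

1/5

1: successors {2}; <><>q there: 2:F. ✗
2: successors {4}; <><>q there: 4:F. ✗
4: successors {5}; <><>q there: 5:F. ✗
5: successors {7}; <><>q there: 7:T. ✓
7: successors {1, 5}; <><>q there: 1:F, 5:F. ✗
That's 1 of 5 worlds, so 1/5.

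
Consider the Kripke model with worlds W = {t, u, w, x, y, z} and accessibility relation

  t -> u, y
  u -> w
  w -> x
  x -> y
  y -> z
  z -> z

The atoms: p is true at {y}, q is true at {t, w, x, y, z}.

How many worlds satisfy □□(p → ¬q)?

t: successors {u, y}; □(p → ¬q) there: u:T, y:T. ✓
u: successors {w}; □(p → ¬q) there: w:T. ✓
w: successors {x}; □(p → ¬q) there: x:F. ✗
x: successors {y}; □(p → ¬q) there: y:T. ✓
y: successors {z}; □(p → ¬q) there: z:T. ✓
z: successors {z}; □(p → ¬q) there: z:T. ✓
Satisfying worlds: {t, u, x, y, z}.

5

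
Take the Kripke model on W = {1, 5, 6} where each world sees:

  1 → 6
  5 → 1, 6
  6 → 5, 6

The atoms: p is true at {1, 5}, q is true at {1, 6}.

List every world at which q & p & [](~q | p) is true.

∅

1: q & p is T, [](~q | p) is F. ✗
5: q & p is F, [](~q | p) is F. ✗
6: q & p is F, [](~q | p) is F. ✗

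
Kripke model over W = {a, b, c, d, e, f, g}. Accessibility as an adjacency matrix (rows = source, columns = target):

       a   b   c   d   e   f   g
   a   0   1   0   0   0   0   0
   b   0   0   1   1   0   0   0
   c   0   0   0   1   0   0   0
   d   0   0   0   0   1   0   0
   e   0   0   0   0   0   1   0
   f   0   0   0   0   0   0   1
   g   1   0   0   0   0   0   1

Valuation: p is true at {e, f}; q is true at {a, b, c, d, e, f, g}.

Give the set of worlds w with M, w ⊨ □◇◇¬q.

∅

a: successors {b}; ◇◇¬q there: b:F. ✗
b: successors {c, d}; ◇◇¬q there: c:F, d:F. ✗
c: successors {d}; ◇◇¬q there: d:F. ✗
d: successors {e}; ◇◇¬q there: e:F. ✗
e: successors {f}; ◇◇¬q there: f:F. ✗
f: successors {g}; ◇◇¬q there: g:F. ✗
g: successors {a, g}; ◇◇¬q there: a:F, g:F. ✗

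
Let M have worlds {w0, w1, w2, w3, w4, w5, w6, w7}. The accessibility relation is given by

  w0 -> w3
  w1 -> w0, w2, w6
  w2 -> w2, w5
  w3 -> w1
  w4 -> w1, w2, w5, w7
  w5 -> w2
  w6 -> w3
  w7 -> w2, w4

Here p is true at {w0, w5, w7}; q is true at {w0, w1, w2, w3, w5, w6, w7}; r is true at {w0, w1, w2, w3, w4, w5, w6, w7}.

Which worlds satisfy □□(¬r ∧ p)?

∅

w0: successors {w3}; □(¬r ∧ p) there: w3:F. ✗
w1: successors {w0, w2, w6}; □(¬r ∧ p) there: w0:F, w2:F, w6:F. ✗
w2: successors {w2, w5}; □(¬r ∧ p) there: w2:F, w5:F. ✗
w3: successors {w1}; □(¬r ∧ p) there: w1:F. ✗
w4: successors {w1, w2, w5, w7}; □(¬r ∧ p) there: w1:F, w2:F, w5:F, w7:F. ✗
w5: successors {w2}; □(¬r ∧ p) there: w2:F. ✗
w6: successors {w3}; □(¬r ∧ p) there: w3:F. ✗
w7: successors {w2, w4}; □(¬r ∧ p) there: w2:F, w4:F. ✗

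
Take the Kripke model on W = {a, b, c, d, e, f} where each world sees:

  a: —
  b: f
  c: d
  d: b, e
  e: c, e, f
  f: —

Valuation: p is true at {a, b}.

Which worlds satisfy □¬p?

a: no successors, so □¬p holds vacuously. ✓
b: successors {f}; ¬p there: f:T. ✓
c: successors {d}; ¬p there: d:T. ✓
d: successors {b, e}; ¬p there: b:F, e:T. ✗
e: successors {c, e, f}; ¬p there: c:T, e:T, f:T. ✓
f: no successors, so □¬p holds vacuously. ✓

{a, b, c, e, f}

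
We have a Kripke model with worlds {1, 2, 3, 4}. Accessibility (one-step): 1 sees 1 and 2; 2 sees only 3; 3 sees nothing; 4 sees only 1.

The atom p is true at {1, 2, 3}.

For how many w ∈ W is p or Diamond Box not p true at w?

3

1: p is T, Diamond Box not p is F. ✓
2: p is T, Diamond Box not p is T. ✓
3: p is T, Diamond Box not p is F. ✓
4: p is F, Diamond Box not p is F. ✗
Satisfying worlds: {1, 2, 3}.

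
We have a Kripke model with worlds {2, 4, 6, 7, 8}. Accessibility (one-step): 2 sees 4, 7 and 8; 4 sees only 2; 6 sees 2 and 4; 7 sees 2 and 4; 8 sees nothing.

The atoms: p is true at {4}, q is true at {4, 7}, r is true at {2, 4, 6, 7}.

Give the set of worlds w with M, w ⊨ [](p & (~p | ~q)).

{8}

2: successors {4, 7, 8}; p & (~p | ~q) there: 4:F, 7:F, 8:F. ✗
4: successors {2}; p & (~p | ~q) there: 2:F. ✗
6: successors {2, 4}; p & (~p | ~q) there: 2:F, 4:F. ✗
7: successors {2, 4}; p & (~p | ~q) there: 2:F, 4:F. ✗
8: no successors, so [](p & (~p | ~q)) holds vacuously. ✓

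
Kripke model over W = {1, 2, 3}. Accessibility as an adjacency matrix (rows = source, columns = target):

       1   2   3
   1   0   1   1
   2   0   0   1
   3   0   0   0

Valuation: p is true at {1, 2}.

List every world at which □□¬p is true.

{1, 2, 3}

1: successors {2, 3}; □¬p there: 2:T, 3:T. ✓
2: successors {3}; □¬p there: 3:T. ✓
3: no successors, so □□¬p holds vacuously. ✓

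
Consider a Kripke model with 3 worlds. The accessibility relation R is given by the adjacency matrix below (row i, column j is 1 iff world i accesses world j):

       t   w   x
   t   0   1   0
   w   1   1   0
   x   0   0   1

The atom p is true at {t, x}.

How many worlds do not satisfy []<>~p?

1

t: successors {w}; <>~p there: w:T. ✓
w: successors {t, w}; <>~p there: t:T, w:T. ✓
x: successors {x}; <>~p there: x:F. ✗
Satisfying worlds: {t, w}.
So []<>~p fails at the other 1 world.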